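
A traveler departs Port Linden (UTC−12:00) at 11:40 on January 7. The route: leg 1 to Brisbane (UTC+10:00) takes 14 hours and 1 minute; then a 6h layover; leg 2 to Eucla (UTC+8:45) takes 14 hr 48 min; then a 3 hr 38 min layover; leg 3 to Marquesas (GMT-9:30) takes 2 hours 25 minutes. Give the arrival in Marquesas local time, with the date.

07:02 on January 9

Convert departure to UTC: 11:40 + 12:00 = 23:40 UTC on Jan 7.
Add 14 hours 1 minute leg 1 → 13:41 UTC (Jan 8).
Add 6 hours layover in Brisbane → 19:41 UTC.
Add 14 hours 48 minutes leg 2 → 10:29 UTC (Jan 9).
Add 3 hours and 38 minutes layover in Eucla → 14:07 UTC.
Add 2 hours 25 minutes leg 3 → 16:32 UTC.
Marquesas is UTC−9:30, so local arrival = 16:32 − 9:30 = 07:02 on Jan 9.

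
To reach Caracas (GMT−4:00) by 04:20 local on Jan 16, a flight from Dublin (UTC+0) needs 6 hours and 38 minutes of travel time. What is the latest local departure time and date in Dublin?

01:42 on Jan 16

Target arrival in UTC: 04:20 + 4:00 = 08:20 on Jan 16.
Subtract 6 hours 38 minutes → departure 01:42 UTC on Jan 16.
Dublin is UTC+0, so departure is 01:42 on Jan 16.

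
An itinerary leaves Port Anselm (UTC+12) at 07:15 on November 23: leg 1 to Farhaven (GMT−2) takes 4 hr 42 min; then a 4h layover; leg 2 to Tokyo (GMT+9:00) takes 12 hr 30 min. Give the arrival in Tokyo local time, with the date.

Convert departure to UTC: 07:15 − 12:00 = 19:15 UTC on Nov 22.
Add 4 hours 42 minutes leg 1 → 23:57 UTC.
Add 4 hours layover in Farhaven → 03:57 UTC (Nov 23).
Add 12 hours and 30 minutes leg 2 → 16:27 UTC.
Tokyo is UTC+9:00, so local arrival = 16:27 + 9:00 = 01:27 on Nov 24.

01:27 on November 24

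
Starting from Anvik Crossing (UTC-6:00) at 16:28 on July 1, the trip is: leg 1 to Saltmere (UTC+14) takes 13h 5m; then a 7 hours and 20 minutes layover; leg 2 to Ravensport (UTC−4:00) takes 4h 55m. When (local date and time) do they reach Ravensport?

19:48 on July 2

Convert departure to UTC: 16:28 + 6:00 = 22:28 UTC on Jul 1.
Add 13 hours 5 minutes leg 1 → 11:33 UTC (Jul 2).
Add 7 hours 20 minutes layover in Saltmere → 18:53 UTC.
Add 4 hours 55 minutes leg 2 → 23:48 UTC.
Ravensport is UTC−4:00, so local arrival = 23:48 − 4:00 = 19:48 on Jul 2.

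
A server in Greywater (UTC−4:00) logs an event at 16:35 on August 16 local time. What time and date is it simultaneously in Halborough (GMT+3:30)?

00:05 on August 17

Halborough is 7:30 ahead of Greywater.
Shift by the zone difference: 16:35 + 7:30 = 00:05 on Aug 17 in Halborough.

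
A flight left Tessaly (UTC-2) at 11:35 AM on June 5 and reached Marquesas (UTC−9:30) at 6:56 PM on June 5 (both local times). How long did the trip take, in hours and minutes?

14 hours 51 minutes

Marquesas is 7:30 behind Tessaly.
Clock-face elapsed time (ignoring zones) is 7 hours 21 minutes.
Actual elapsed = 7 hours 21 minutes + 7:30 = 14 hours 51 minutes.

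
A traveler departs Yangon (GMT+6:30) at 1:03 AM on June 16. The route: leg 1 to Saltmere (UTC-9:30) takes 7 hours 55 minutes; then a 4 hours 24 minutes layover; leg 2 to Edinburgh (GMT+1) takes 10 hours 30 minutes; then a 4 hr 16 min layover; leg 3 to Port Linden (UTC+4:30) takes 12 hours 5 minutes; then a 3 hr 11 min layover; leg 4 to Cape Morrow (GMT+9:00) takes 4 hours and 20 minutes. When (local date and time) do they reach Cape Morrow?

Convert departure to UTC: 1:03 AM − 6:30 = 6:33 PM UTC on Jun 15.
Add 7 hours and 55 minutes leg 1 → 2:28 AM UTC (Jun 16).
Add 4 hours and 24 minutes layover in Saltmere → 6:52 AM UTC.
Add 10 hours and 30 minutes leg 2 → 5:22 PM UTC.
Add 4 hours 16 minutes layover in Edinburgh → 9:38 PM UTC.
Add 12 hours and 5 minutes leg 3 → 9:43 AM UTC (Jun 17).
Add 3 hours 11 minutes layover in Port Linden → 12:54 PM UTC.
Add 4 hours and 20 minutes leg 4 → 5:14 PM UTC.
Cape Morrow is UTC+9:00, so local arrival = 5:14 PM + 9:00 = 2:14 AM on Jun 18.

2:14 AM on June 18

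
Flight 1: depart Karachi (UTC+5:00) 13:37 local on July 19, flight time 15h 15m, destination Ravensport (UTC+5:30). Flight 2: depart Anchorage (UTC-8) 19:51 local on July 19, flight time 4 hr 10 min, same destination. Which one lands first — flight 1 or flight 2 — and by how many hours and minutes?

the first, by 8 hours 9 minutes

Flight 1 in UTC: 13:37 − 5:00 = 08:37 on Jul 19.
+15 hours 15 minutes → arrive 23:52 UTC on Jul 19.
Flight 2 in UTC: 19:51 + 8:00 = 03:51 on Jul 20.
+4 hours 10 minutes → arrive 08:01 UTC on Jul 20.
Flight 1 lands earlier by 8 hours 9 minutes.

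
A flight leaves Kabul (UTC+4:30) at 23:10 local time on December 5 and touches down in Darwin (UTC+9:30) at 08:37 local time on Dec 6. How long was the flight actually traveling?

4 hours 27 minutes

Departure in UTC: 23:10 − 4:30 = 18:40 on Dec 5.
Arrival in UTC: 08:37 − 9:30 = 23:07 on Dec 5.
Elapsed = 23:07 − 18:40 = 4 hours 27 minutes.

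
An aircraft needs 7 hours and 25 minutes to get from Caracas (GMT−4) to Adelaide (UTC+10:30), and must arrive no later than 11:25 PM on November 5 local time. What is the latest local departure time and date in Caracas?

Target arrival in UTC: 11:25 PM − 10:30 = 12:55 PM on Nov 5.
Subtract 7 hours and 25 minutes → departure 5:30 AM UTC on Nov 5.
Caracas is UTC−4:00: 5:30 AM − 4:00 = 1:30 AM on Nov 5.

1:30 AM on November 5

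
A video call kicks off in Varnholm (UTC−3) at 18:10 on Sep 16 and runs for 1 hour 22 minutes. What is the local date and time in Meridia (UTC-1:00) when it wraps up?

21:32 on September 16

Convert start to UTC: 18:10 + 3:00 = 21:10 UTC on Sep 16.
Add 1 hour and 22 minutes duration → 22:32 UTC.
Meridia is UTC−1:00, so local end time = 22:32 − 1:00 = 21:32 on Sep 16.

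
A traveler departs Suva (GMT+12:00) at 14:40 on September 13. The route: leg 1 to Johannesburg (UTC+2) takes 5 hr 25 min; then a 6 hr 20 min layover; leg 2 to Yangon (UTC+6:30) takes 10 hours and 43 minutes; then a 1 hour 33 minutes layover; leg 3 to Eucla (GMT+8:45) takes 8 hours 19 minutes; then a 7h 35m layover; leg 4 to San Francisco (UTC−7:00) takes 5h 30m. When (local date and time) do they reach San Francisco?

Convert departure to UTC: 14:40 − 12:00 = 02:40 UTC on Sep 13.
Add 5 hours 25 minutes leg 1 → 08:05 UTC.
Add 6 hours and 20 minutes layover in Johannesburg → 14:25 UTC.
Add 10 hours and 43 minutes leg 2 → 01:08 UTC (Sep 14).
Add 1 hour and 33 minutes layover in Yangon → 02:41 UTC.
Add 8 hours and 19 minutes leg 3 → 11:00 UTC.
Add 7 hours and 35 minutes layover in Eucla → 18:35 UTC.
Add 5 hours and 30 minutes leg 4 → 00:05 UTC (Sep 15).
San Francisco is UTC−7:00, so local arrival = 00:05 − 7:00 = 17:05 on Sep 14.

17:05 on September 14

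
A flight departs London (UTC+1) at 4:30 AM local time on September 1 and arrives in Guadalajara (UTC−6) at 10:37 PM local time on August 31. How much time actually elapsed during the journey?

1 hour 7 minutes

Departure in UTC: 4:30 AM − 1:00 = 3:30 AM on Sep 1.
Arrival in UTC: 10:37 PM + 6:00 = 4:37 AM on Sep 1.
Elapsed = 4:37 AM − 3:30 AM = 1 hour 7 minutes.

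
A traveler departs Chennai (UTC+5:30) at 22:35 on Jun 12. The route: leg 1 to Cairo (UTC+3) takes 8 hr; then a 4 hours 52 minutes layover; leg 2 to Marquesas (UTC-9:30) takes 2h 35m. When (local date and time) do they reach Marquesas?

23:02 on June 12

Convert departure to UTC: 22:35 − 5:30 = 17:05 UTC on Jun 12.
Add 8 hours leg 1 → 01:05 UTC (Jun 13).
Add 4 hours 52 minutes layover in Cairo → 05:57 UTC.
Add 2 hours 35 minutes leg 2 → 08:32 UTC.
Marquesas is UTC−9:30, so local arrival = 08:32 − 9:30 = 23:02 on Jun 12.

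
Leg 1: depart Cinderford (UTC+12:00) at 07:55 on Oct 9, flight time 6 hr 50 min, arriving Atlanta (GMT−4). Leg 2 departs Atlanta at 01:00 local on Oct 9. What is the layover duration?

Convert departure to UTC: 07:55 − 12:00 = 19:55 UTC on Oct 8.
Add 6 hours 50 minutes flight time → 02:45 UTC (Oct 9).
Atlanta is UTC−4:00, so local arrival = 02:45 − 4:00 = 22:45 on Oct 8.
Layover = 01:00 − 22:45 (+1 day) = 2 hours 15 minutes.

2 hours 15 minutes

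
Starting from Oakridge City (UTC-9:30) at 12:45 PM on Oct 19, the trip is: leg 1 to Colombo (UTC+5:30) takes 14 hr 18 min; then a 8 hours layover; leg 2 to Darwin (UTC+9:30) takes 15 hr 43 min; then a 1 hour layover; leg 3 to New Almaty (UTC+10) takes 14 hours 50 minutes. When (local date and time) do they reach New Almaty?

Convert departure to UTC: 12:45 PM + 9:30 = 10:15 PM UTC on Oct 19.
Add 14 hours 18 minutes leg 1 → 12:33 PM UTC (Oct 20).
Add 8 hours layover in Colombo → 8:33 PM UTC.
Add 15 hours and 43 minutes leg 2 → 12:16 PM UTC (Oct 21).
Add 1 hour layover in Darwin → 1:16 PM UTC.
Add 14 hours 50 minutes leg 3 → 4:06 AM UTC (Oct 22).
New Almaty is UTC+10:00, so local arrival = 4:06 AM + 10:00 = 2:06 PM on Oct 22.

2:06 PM on October 22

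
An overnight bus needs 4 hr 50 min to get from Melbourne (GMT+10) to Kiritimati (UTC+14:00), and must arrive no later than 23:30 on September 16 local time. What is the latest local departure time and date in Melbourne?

14:40 on Sep 16

Target arrival in UTC: 23:30 − 14:00 = 09:30 on Sep 16.
Subtract 4 hours and 50 minutes → departure 04:40 UTC on Sep 16.
Melbourne is UTC+10:00: 04:40 + 10:00 = 14:40 on Sep 16.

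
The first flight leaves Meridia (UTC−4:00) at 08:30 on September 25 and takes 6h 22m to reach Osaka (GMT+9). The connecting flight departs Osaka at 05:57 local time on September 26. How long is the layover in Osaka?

Convert departure to UTC: 08:30 + 4:00 = 12:30 UTC on Sep 25.
Add 6 hours and 22 minutes flight time → 18:52 UTC.
Osaka is UTC+9:00, so local arrival = 18:52 + 9:00 = 03:52 on Sep 26.
Layover = 05:57 − 03:52 = 2 hours 5 minutes.

2 hours 5 minutes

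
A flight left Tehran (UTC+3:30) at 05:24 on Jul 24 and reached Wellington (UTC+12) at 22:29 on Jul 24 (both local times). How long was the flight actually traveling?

8 hours 35 minutes

Wellington is 8:30 ahead of Tehran.
Clock-face elapsed time (ignoring zones) is 17 hours 5 minutes.
Actual elapsed = 17 hours 5 minutes − 8:30 = 8 hours 35 minutes.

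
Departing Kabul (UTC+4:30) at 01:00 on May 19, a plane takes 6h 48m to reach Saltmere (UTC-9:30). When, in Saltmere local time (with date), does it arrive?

Saltmere is 14:00 behind Kabul.
After 6 hours 48 minutes it is 07:48 in Kabul.
Shift by the zone difference: 07:48 − 14:00 = 17:48 on May 18 in Saltmere.

17:48 on May 18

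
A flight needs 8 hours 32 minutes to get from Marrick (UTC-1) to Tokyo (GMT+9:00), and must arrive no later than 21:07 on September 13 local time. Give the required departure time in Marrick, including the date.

02:35 on September 13

Target arrival in UTC: 21:07 − 9:00 = 12:07 on Sep 13.
Subtract 8 hours and 32 minutes → departure 03:35 UTC on Sep 13.
Marrick is UTC−1:00: 03:35 − 1:00 = 02:35 on Sep 13.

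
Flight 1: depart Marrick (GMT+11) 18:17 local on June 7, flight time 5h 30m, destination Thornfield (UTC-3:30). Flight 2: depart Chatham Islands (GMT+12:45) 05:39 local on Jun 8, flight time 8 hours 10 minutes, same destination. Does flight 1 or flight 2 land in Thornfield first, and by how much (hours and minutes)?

Flight 1 in UTC: 18:17 − 11:00 = 07:17 on Jun 7.
+5 hours 30 minutes → arrive 12:47 UTC on Jun 7.
Flight 2 in UTC: 05:39 − 12:45 = 16:54 on Jun 7.
+8 hours 10 minutes → arrive 01:04 UTC on Jun 8.
Flight 1 lands earlier by 12 hours 17 minutes.

the first, by 12 hours 17 minutes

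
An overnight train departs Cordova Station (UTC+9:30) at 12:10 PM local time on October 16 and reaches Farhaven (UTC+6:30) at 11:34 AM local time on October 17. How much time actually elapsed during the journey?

26 hours 24 minutes

Departure in UTC: 12:10 PM − 9:30 = 2:40 AM on Oct 16.
Arrival in UTC: 11:34 AM − 6:30 = 5:04 AM on Oct 17.
Elapsed = 5:04 AM − 2:40 AM (+1 day) = 26 hours 24 minutes.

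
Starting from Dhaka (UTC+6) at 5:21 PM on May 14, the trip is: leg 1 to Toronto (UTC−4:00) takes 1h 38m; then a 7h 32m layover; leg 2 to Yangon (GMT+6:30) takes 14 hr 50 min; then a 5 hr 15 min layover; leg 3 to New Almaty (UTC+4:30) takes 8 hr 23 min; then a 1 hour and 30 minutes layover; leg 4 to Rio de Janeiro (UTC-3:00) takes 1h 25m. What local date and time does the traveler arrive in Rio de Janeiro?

12:54 AM on May 16

Convert departure to UTC: 5:21 PM − 6:00 = 11:21 AM UTC on May 14.
Add 1 hour and 38 minutes leg 1 → 12:59 PM UTC.
Add 7 hours and 32 minutes layover in Toronto → 8:31 PM UTC.
Add 14 hours and 50 minutes leg 2 → 11:21 AM UTC (May 15).
Add 5 hours and 15 minutes layover in Yangon → 4:36 PM UTC.
Add 8 hours and 23 minutes leg 3 → 12:59 AM UTC (May 16).
Add 1 hour 30 minutes layover in New Almaty → 2:29 AM UTC.
Add 1 hour and 25 minutes leg 4 → 3:54 AM UTC.
Rio de Janeiro is UTC−3:00, so local arrival = 3:54 AM − 3:00 = 12:54 AM on May 16.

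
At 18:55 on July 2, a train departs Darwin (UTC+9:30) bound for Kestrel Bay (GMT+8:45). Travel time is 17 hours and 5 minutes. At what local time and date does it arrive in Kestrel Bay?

11:15 on July 3

Convert departure to UTC: 18:55 − 9:30 = 09:25 UTC on Jul 2.
Add 17 hours 5 minutes travel time → 02:30 UTC (Jul 3).
Kestrel Bay is UTC+8:45, so local arrival = 02:30 + 8:45 = 11:15 on Jul 3.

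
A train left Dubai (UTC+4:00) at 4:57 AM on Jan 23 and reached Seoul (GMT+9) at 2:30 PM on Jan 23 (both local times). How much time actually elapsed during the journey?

4 hours 33 minutes

Departure in UTC: 4:57 AM − 4:00 = 12:57 AM on Jan 23.
Arrival in UTC: 2:30 PM − 9:00 = 5:30 AM on Jan 23.
Elapsed = 5:30 AM − 12:57 AM = 4 hours 33 minutes.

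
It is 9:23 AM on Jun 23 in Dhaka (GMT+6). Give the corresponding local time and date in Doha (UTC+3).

6:23 AM on June 23

In UTC: 9:23 AM − 6:00 = 3:23 AM on Jun 23.
Doha is UTC+3:00: 3:23 AM + 3:00 = 6:23 AM on Jun 23.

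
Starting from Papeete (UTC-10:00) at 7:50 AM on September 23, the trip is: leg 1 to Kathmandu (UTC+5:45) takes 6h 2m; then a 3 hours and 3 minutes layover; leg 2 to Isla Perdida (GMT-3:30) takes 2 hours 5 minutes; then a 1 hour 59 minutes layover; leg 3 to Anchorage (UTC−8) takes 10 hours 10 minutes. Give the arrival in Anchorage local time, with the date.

9:09 AM on September 24

Convert departure to UTC: 7:50 AM + 10:00 = 5:50 PM UTC on Sep 23.
Add 6 hours and 2 minutes leg 1 → 11:52 PM UTC.
Add 3 hours and 3 minutes layover in Kathmandu → 2:55 AM UTC (Sep 24).
Add 2 hours 5 minutes leg 2 → 5:00 AM UTC.
Add 1 hour 59 minutes layover in Isla Perdida → 6:59 AM UTC.
Add 10 hours 10 minutes leg 3 → 5:09 PM UTC.
Anchorage is UTC−8:00, so local arrival = 5:09 PM − 8:00 = 9:09 AM on Sep 24.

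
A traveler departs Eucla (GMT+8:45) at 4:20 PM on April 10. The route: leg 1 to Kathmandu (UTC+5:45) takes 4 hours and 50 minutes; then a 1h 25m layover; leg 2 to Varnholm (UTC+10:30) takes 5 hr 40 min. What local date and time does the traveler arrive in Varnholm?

6:00 AM on April 11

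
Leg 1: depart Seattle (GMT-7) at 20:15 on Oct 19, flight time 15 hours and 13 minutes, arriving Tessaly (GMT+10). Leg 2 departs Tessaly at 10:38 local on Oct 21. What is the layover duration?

6 hours 10 minutes

Convert departure to UTC: 20:15 + 7:00 = 03:15 UTC on Oct 20.
Add 15 hours 13 minutes flight time → 18:28 UTC.
Tessaly is UTC+10:00, so local arrival = 18:28 + 10:00 = 04:28 on Oct 21.
Layover = 10:38 − 04:28 = 6 hours 10 minutes.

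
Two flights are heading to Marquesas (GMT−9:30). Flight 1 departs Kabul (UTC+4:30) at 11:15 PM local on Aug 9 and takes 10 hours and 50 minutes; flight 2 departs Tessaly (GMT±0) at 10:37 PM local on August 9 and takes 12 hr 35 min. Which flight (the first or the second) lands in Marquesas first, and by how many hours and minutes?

Flight 1 in UTC: 11:15 PM − 4:30 = 6:45 PM on Aug 9.
+10 hours 50 minutes → arrive 5:35 AM UTC on Aug 10.
Flight 2 departs at 10:37 PM UTC (Aug 9).
+12 hours and 35 minutes → arrive 11:12 AM UTC on Aug 10.
Flight 1 lands earlier by 5 hours 37 minutes.

the first, by 5 hours 37 minutes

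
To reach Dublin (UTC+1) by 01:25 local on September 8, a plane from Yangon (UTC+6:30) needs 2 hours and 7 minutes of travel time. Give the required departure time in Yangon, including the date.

04:48 on September 8

Target arrival in UTC: 01:25 − 1:00 = 00:25 on Sep 8.
Subtract 2 hours and 7 minutes → departure 22:18 UTC on Sep 7.
Yangon is UTC+6:30: 22:18 + 6:30 = 04:48 on Sep 8.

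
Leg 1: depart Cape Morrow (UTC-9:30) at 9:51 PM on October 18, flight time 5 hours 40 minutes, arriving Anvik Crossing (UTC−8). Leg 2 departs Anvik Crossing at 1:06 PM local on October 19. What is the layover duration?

8 hours 5 minutes

Convert departure to UTC: 9:51 PM + 9:30 = 7:21 AM UTC on Oct 19.
Add 5 hours and 40 minutes flight time → 1:01 PM UTC.
Anvik Crossing is UTC−8:00, so local arrival = 1:01 PM − 8:00 = 5:01 AM on Oct 19.
Layover = 1:06 PM − 5:01 AM = 8 hours 5 minutes.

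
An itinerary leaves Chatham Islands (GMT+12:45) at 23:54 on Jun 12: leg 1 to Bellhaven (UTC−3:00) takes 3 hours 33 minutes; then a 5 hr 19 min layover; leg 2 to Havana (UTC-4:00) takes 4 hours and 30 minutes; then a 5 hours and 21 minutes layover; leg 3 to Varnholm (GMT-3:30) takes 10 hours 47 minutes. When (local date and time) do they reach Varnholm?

13:09 on Jun 13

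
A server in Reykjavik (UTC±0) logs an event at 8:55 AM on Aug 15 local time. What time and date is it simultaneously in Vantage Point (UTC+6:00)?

Reykjavik is UTC+0 so that is 8:55 AM UTC.
Vantage Point is UTC+6:00: 8:55 AM + 6:00 = 2:55 PM on Aug 15.

2:55 PM on August 15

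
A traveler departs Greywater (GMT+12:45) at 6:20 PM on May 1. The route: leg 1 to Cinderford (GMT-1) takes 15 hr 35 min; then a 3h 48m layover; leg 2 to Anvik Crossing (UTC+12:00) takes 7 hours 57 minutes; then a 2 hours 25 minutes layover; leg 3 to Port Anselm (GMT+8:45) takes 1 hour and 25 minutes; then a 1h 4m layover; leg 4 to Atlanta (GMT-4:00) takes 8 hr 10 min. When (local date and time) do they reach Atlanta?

5:59 PM on May 2

Convert departure to UTC: 6:20 PM − 12:45 = 5:35 AM UTC on May 1.
Add 15 hours 35 minutes leg 1 → 9:10 PM UTC.
Add 3 hours 48 minutes layover in Cinderford → 12:58 AM UTC (May 2).
Add 7 hours 57 minutes leg 2 → 8:55 AM UTC.
Add 2 hours 25 minutes layover in Anvik Crossing → 11:20 AM UTC.
Add 1 hour and 25 minutes leg 3 → 12:45 PM UTC.
Add 1 hour 4 minutes layover in Port Anselm → 1:49 PM UTC.
Add 8 hours and 10 minutes leg 4 → 9:59 PM UTC.
Atlanta is UTC−4:00, so local arrival = 9:59 PM − 4:00 = 5:59 PM on May 2.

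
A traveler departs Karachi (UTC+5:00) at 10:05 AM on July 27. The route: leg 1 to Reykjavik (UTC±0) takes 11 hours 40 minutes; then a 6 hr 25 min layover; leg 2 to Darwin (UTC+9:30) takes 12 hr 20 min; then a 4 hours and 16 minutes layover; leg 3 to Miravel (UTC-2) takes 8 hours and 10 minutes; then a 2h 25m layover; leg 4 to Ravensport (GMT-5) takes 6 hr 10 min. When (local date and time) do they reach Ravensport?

Convert departure to UTC: 10:05 AM − 5:00 = 5:05 AM UTC on Jul 27.
Add 11 hours and 40 minutes leg 1 → 4:45 PM UTC.
Add 6 hours and 25 minutes layover in Reykjavik → 11:10 PM UTC.
Add 12 hours 20 minutes leg 2 → 11:30 AM UTC (Jul 28).
Add 4 hours 16 minutes layover in Darwin → 3:46 PM UTC.
Add 8 hours 10 minutes leg 3 → 11:56 PM UTC.
Add 2 hours and 25 minutes layover in Miravel → 2:21 AM UTC (Jul 29).
Add 6 hours 10 minutes leg 4 → 8:31 AM UTC.
Ravensport is UTC−5:00, so local arrival = 8:31 AM − 5:00 = 3:31 AM on Jul 29.

3:31 AM on July 29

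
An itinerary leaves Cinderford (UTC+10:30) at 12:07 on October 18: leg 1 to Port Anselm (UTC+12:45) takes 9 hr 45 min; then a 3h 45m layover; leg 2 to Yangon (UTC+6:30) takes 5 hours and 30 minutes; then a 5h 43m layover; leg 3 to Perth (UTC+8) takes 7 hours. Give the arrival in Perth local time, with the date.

17:20 on Oct 19

Convert departure to UTC: 12:07 − 10:30 = 01:37 UTC on Oct 18.
Add 9 hours and 45 minutes leg 1 → 11:22 UTC.
Add 3 hours and 45 minutes layover in Port Anselm → 15:07 UTC.
Add 5 hours and 30 minutes leg 2 → 20:37 UTC.
Add 5 hours 43 minutes layover in Yangon → 02:20 UTC (Oct 19).
Add 7 hours leg 3 → 09:20 UTC.
Perth is UTC+8:00, so local arrival = 09:20 + 8:00 = 17:20 on Oct 19.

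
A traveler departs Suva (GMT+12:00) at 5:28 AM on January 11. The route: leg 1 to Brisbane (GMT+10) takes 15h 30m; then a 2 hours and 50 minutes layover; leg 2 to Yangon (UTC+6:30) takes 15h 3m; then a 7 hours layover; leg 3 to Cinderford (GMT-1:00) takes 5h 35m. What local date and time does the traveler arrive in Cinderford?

Convert departure to UTC: 5:28 AM − 12:00 = 5:28 PM UTC on Jan 10.
Add 15 hours and 30 minutes leg 1 → 8:58 AM UTC (Jan 11).
Add 2 hours and 50 minutes layover in Brisbane → 11:48 AM UTC.
Add 15 hours and 3 minutes leg 2 → 2:51 AM UTC (Jan 12).
Add 7 hours layover in Yangon → 9:51 AM UTC.
Add 5 hours and 35 minutes leg 3 → 3:26 PM UTC.
Cinderford is UTC−1:00, so local arrival = 3:26 PM − 1:00 = 2:26 PM on Jan 12.

2:26 PM on Jan 12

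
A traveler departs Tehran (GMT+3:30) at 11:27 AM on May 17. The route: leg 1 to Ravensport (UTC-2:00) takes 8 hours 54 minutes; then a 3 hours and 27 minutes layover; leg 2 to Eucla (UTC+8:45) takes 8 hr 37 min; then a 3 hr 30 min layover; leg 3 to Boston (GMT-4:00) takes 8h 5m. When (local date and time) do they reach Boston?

Convert departure to UTC: 11:27 AM − 3:30 = 7:57 AM UTC on May 17.
Add 8 hours 54 minutes leg 1 → 4:51 PM UTC.
Add 3 hours 27 minutes layover in Ravensport → 8:18 PM UTC.
Add 8 hours and 37 minutes leg 2 → 4:55 AM UTC (May 18).
Add 3 hours and 30 minutes layover in Eucla → 8:25 AM UTC.
Add 8 hours and 5 minutes leg 3 → 4:30 PM UTC.
Boston is UTC−4:00, so local arrival = 4:30 PM − 4:00 = 12:30 PM on May 18.

12:30 PM on May 18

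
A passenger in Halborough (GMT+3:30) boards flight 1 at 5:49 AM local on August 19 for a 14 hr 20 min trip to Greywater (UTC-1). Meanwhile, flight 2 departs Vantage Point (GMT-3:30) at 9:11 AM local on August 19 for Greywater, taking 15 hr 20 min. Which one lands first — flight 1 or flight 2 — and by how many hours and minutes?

the first, by 11 hours 22 minutes

Flight 1 in UTC: 5:49 AM − 3:30 = 2:19 AM on Aug 19.
+14 hours 20 minutes → arrive 4:39 PM UTC on Aug 19.
Flight 2 in UTC: 9:11 AM + 3:30 = 12:41 PM on Aug 19.
+15 hours 20 minutes → arrive 4:01 AM UTC on Aug 20.
Flight 1 lands earlier by 11 hours 22 minutes.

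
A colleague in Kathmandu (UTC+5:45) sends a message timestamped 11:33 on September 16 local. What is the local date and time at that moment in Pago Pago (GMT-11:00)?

18:48 on September 15

Pago Pago is 16:45 behind Kathmandu.
Shift by the zone difference: 11:33 − 16:45 = 18:48 on Sep 15 in Pago Pago.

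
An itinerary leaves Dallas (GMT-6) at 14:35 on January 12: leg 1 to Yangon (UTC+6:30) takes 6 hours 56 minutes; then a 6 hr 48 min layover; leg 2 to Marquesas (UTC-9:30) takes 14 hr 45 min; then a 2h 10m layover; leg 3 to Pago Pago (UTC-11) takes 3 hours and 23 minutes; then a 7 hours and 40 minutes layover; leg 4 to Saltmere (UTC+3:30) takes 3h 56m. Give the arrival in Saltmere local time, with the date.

21:43 on Jan 14

Convert departure to UTC: 14:35 + 6:00 = 20:35 UTC on Jan 12.
Add 6 hours and 56 minutes leg 1 → 03:31 UTC (Jan 13).
Add 6 hours 48 minutes layover in Yangon → 10:19 UTC.
Add 14 hours 45 minutes leg 2 → 01:04 UTC (Jan 14).
Add 2 hours 10 minutes layover in Marquesas → 03:14 UTC.
Add 3 hours and 23 minutes leg 3 → 06:37 UTC.
Add 7 hours 40 minutes layover in Pago Pago → 14:17 UTC.
Add 3 hours 56 minutes leg 4 → 18:13 UTC.
Saltmere is UTC+3:30, so local arrival = 18:13 + 3:30 = 21:43 on Jan 14.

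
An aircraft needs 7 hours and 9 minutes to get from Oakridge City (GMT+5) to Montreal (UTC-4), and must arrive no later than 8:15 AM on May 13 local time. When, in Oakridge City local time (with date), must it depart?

Target arrival in UTC: 8:15 AM + 4:00 = 12:15 PM on May 13.
Subtract 7 hours and 9 minutes → departure 5:06 AM UTC on May 13.
Oakridge City is UTC+5:00: 5:06 AM + 5:00 = 10:06 AM on May 13.

10:06 AM on May 13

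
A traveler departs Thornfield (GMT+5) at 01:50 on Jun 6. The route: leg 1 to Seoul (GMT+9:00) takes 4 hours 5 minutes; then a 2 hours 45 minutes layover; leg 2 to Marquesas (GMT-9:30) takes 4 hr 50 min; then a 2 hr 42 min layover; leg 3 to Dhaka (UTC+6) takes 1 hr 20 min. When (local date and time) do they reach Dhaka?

Convert departure to UTC: 01:50 − 5:00 = 20:50 UTC on Jun 5.
Add 4 hours and 5 minutes leg 1 → 00:55 UTC (Jun 6).
Add 2 hours 45 minutes layover in Seoul → 03:40 UTC.
Add 4 hours and 50 minutes leg 2 → 08:30 UTC.
Add 2 hours 42 minutes layover in Marquesas → 11:12 UTC.
Add 1 hour and 20 minutes leg 3 → 12:32 UTC.
Dhaka is UTC+6:00, so local arrival = 12:32 + 6:00 = 18:32 on Jun 6.

18:32 on June 6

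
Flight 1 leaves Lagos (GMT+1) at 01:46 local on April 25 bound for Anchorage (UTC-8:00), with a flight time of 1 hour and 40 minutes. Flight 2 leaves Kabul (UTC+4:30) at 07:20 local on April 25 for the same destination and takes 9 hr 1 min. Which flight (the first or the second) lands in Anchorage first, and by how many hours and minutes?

the first, by 9 hours 25 minutes

Flight 1 in UTC: 01:46 − 1:00 = 00:46 on Apr 25.
+1 hour 40 minutes → arrive 02:26 UTC on Apr 25.
Flight 2 in UTC: 07:20 − 4:30 = 02:50 on Apr 25.
+9 hours 1 minute → arrive 11:51 UTC on Apr 25.
Flight 1 lands earlier by 9 hours 25 minutes.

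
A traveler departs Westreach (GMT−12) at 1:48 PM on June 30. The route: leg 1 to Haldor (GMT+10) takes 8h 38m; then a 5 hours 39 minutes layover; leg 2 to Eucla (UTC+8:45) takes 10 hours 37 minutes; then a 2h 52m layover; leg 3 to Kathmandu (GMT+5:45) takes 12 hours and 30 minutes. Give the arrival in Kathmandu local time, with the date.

11:49 PM on July 2

Convert departure to UTC: 1:48 PM + 12:00 = 1:48 AM UTC on Jul 1.
Add 8 hours and 38 minutes leg 1 → 10:26 AM UTC.
Add 5 hours 39 minutes layover in Haldor → 4:05 PM UTC.
Add 10 hours 37 minutes leg 2 → 2:42 AM UTC (Jul 2).
Add 2 hours 52 minutes layover in Eucla → 5:34 AM UTC.
Add 12 hours 30 minutes leg 3 → 6:04 PM UTC.
Kathmandu is UTC+5:45, so local arrival = 6:04 PM + 5:45 = 11:49 PM on Jul 2.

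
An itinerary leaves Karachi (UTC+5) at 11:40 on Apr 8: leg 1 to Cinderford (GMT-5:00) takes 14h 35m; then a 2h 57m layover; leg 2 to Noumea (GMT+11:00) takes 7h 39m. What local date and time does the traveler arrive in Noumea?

18:51 on April 9

Convert departure to UTC: 11:40 − 5:00 = 06:40 UTC on Apr 8.
Add 14 hours and 35 minutes leg 1 → 21:15 UTC.
Add 2 hours 57 minutes layover in Cinderford → 00:12 UTC (Apr 9).
Add 7 hours and 39 minutes leg 2 → 07:51 UTC.
Noumea is UTC+11:00, so local arrival = 07:51 + 11:00 = 18:51 on Apr 9.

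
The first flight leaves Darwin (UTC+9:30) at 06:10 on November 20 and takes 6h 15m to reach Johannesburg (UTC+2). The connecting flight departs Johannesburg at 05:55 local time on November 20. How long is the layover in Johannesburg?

1 hour

Convert departure to UTC: 06:10 − 9:30 = 20:40 UTC on Nov 19.
Add 6 hours 15 minutes flight time → 02:55 UTC (Nov 20).
Johannesburg is UTC+2:00, so local arrival = 02:55 + 2:00 = 04:55 on Nov 20.
Layover = 05:55 − 04:55 = 1 hour.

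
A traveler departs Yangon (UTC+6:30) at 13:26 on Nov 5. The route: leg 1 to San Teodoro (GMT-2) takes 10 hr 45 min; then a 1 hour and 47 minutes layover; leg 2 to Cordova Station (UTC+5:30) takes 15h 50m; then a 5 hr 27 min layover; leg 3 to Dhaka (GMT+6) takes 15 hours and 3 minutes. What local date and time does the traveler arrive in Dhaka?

Convert departure to UTC: 13:26 − 6:30 = 06:56 UTC on Nov 5.
Add 10 hours and 45 minutes leg 1 → 17:41 UTC.
Add 1 hour 47 minutes layover in San Teodoro → 19:28 UTC.
Add 15 hours and 50 minutes leg 2 → 11:18 UTC (Nov 6).
Add 5 hours 27 minutes layover in Cordova Station → 16:45 UTC.
Add 15 hours 3 minutes leg 3 → 07:48 UTC (Nov 7).
Dhaka is UTC+6:00, so local arrival = 07:48 + 6:00 = 13:48 on Nov 7.

13:48 on Nov 7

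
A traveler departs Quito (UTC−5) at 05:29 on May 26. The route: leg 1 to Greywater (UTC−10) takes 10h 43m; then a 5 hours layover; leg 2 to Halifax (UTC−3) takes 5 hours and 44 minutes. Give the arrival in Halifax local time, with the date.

04:56 on May 27

Convert departure to UTC: 05:29 + 5:00 = 10:29 UTC on May 26.
Add 10 hours 43 minutes leg 1 → 21:12 UTC.
Add 5 hours layover in Greywater → 02:12 UTC (May 27).
Add 5 hours and 44 minutes leg 2 → 07:56 UTC.
Halifax is UTC−3:00, so local arrival = 07:56 − 3:00 = 04:56 on May 27.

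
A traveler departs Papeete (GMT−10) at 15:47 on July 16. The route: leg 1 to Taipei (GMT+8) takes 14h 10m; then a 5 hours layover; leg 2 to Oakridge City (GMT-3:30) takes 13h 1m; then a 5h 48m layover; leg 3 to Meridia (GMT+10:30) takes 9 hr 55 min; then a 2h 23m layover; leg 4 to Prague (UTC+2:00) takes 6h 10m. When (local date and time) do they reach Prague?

Convert departure to UTC: 15:47 + 10:00 = 01:47 UTC on Jul 17.
Add 14 hours and 10 minutes leg 1 → 15:57 UTC.
Add 5 hours layover in Taipei → 20:57 UTC.
Add 13 hours 1 minute leg 2 → 09:58 UTC (Jul 18).
Add 5 hours 48 minutes layover in Oakridge City → 15:46 UTC.
Add 9 hours and 55 minutes leg 3 → 01:41 UTC (Jul 19).
Add 2 hours and 23 minutes layover in Meridia → 04:04 UTC.
Add 6 hours and 10 minutes leg 4 → 10:14 UTC.
Prague is UTC+2:00, so local arrival = 10:14 + 2:00 = 12:14 on Jul 19.

12:14 on Jul 19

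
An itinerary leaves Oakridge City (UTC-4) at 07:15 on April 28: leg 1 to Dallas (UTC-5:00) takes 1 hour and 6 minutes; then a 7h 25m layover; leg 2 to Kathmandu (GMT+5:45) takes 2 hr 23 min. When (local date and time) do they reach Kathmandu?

Convert departure to UTC: 07:15 + 4:00 = 11:15 UTC on Apr 28.
Add 1 hour and 6 minutes leg 1 → 12:21 UTC.
Add 7 hours and 25 minutes layover in Dallas → 19:46 UTC.
Add 2 hours and 23 minutes leg 2 → 22:09 UTC.
Kathmandu is UTC+5:45, so local arrival = 22:09 + 5:45 = 03:54 on Apr 29.

03:54 on April 29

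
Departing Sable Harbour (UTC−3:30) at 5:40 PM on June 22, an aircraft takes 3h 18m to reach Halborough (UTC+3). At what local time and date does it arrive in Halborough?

3:28 AM on Jun 23

Halborough is 6:30 ahead of Sable Harbour.
After 3 hours 18 minutes it is 8:58 PM in Sable Harbour.
Shift by the zone difference: 8:58 PM + 6:30 = 3:28 AM on Jun 23 in Halborough.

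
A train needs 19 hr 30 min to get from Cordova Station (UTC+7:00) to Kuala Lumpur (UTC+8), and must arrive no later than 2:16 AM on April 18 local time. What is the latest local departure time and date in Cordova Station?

5:46 AM on April 17

Target arrival in UTC: 2:16 AM − 8:00 = 6:16 PM on Apr 17.
Subtract 19 hours 30 minutes → departure 10:46 PM UTC on Apr 16.
Cordova Station is UTC+7:00: 10:46 PM + 7:00 = 5:46 AM on Apr 17.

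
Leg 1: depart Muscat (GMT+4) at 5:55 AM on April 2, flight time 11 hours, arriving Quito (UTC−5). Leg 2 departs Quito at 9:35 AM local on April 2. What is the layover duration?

Convert departure to UTC: 5:55 AM − 4:00 = 1:55 AM UTC on Apr 2.
Add 11 hours flight time → 12:55 PM UTC.
Quito is UTC−5:00, so local arrival = 12:55 PM − 5:00 = 7:55 AM on Apr 2.
Layover = 9:35 AM − 7:55 AM = 1 hour 40 minutes.

1 hour 40 minutes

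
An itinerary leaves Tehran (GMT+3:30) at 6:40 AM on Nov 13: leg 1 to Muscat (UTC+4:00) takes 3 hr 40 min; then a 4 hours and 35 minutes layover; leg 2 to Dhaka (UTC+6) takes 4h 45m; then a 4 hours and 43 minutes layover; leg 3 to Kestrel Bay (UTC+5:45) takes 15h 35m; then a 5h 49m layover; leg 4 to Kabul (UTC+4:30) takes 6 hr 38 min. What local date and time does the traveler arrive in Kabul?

Convert departure to UTC: 6:40 AM − 3:30 = 3:10 AM UTC on Nov 13.
Add 3 hours and 40 minutes leg 1 → 6:50 AM UTC.
Add 4 hours 35 minutes layover in Muscat → 11:25 AM UTC.
Add 4 hours and 45 minutes leg 2 → 4:10 PM UTC.
Add 4 hours and 43 minutes layover in Dhaka → 8:53 PM UTC.
Add 15 hours 35 minutes leg 3 → 12:28 PM UTC (Nov 14).
Add 5 hours and 49 minutes layover in Kestrel Bay → 6:17 PM UTC.
Add 6 hours and 38 minutes leg 4 → 12:55 AM UTC (Nov 15).
Kabul is UTC+4:30, so local arrival = 12:55 AM + 4:30 = 5:25 AM on Nov 15.

5:25 AM on November 15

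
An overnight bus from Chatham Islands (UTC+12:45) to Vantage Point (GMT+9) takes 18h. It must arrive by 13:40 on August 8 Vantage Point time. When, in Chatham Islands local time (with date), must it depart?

Target arrival in UTC: 13:40 − 9:00 = 04:40 on Aug 8.
Subtract 18 hours → departure 10:40 UTC on Aug 7.
Chatham Islands is UTC+12:45: 10:40 + 12:45 = 23:25 on Aug 7.

23:25 on Aug 7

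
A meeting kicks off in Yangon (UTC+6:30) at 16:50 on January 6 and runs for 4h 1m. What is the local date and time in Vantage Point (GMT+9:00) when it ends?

23:21 on January 6

Convert start to UTC: 16:50 − 6:30 = 10:20 UTC on Jan 6.
Add 4 hours and 1 minute duration → 14:21 UTC.
Vantage Point is UTC+9:00, so local end time = 14:21 + 9:00 = 23:21 on Jan 6.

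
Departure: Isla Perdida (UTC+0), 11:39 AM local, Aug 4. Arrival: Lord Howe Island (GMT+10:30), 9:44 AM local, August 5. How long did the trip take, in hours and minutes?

Lord Howe Island is 10:30 ahead of Isla Perdida.
Clock-face elapsed time (ignoring zones) is 22 hours 5 minutes.
Actual elapsed = 22 hours 5 minutes − 10:30 = 11 hours 35 minutes.

11 hours 35 minutes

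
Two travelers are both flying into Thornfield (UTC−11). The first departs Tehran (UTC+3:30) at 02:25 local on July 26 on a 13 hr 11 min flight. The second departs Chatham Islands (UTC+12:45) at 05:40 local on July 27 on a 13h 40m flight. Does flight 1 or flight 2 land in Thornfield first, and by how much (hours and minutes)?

Flight 1 in UTC: 02:25 − 3:30 = 22:55 on Jul 25.
+13 hours and 11 minutes → arrive 12:06 UTC on Jul 26.
Flight 2 in UTC: 05:40 − 12:45 = 16:55 on Jul 26.
+13 hours and 40 minutes → arrive 06:35 UTC on Jul 27.
Flight 1 lands earlier by 18 hours 29 minutes.

the first, by 18 hours 29 minutes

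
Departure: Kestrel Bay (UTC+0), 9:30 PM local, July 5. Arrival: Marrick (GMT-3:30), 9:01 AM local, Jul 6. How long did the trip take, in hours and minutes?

15 hours 1 minute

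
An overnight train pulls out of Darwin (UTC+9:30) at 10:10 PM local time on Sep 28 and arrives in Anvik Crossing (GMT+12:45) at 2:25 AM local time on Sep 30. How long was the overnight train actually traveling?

25 hours

Departure in UTC: 10:10 PM − 9:30 = 12:40 PM on Sep 28.
Arrival in UTC: 2:25 AM − 12:45 = 1:40 PM on Sep 29.
Elapsed = 1:40 PM − 12:40 PM (+1 day) = 25 hours.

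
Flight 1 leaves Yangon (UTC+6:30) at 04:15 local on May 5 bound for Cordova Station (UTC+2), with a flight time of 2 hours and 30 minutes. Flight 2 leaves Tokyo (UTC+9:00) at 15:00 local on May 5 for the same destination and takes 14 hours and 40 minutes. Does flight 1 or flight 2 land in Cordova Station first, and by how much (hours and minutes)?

the first, by 20 hours 25 minutes

Flight 1 in UTC: 04:15 − 6:30 = 21:45 on May 4.
+2 hours and 30 minutes → arrive 00:15 UTC on May 5.
Flight 2 in UTC: 15:00 − 9:00 = 06:00 on May 5.
+14 hours 40 minutes → arrive 20:40 UTC on May 5.
Flight 1 lands earlier by 20 hours 25 minutes.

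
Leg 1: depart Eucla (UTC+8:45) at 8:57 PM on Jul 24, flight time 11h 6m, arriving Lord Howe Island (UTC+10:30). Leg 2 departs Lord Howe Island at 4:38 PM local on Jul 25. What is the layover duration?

6 hours 50 minutes

Convert departure to UTC: 8:57 PM − 8:45 = 12:12 PM UTC on Jul 24.
Add 11 hours and 6 minutes flight time → 11:18 PM UTC.
Lord Howe Island is UTC+10:30, so local arrival = 11:18 PM + 10:30 = 9:48 AM on Jul 25.
Layover = 4:38 PM − 9:48 AM = 6 hours 50 minutes.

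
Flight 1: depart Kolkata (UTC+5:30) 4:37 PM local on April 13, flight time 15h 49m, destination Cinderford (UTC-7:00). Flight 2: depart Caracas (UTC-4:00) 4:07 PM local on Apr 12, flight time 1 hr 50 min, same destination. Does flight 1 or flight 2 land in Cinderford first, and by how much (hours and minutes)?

Flight 1 in UTC: 4:37 PM − 5:30 = 11:07 AM on Apr 13.
+15 hours and 49 minutes → arrive 2:56 AM UTC on Apr 14.
Flight 2 in UTC: 4:07 PM + 4:00 = 8:07 PM on Apr 12.
+1 hour and 50 minutes → arrive 9:57 PM UTC on Apr 12.
Flight 2 lands earlier by 28 hours 59 minutes.

the second, by 28 hours 59 minutes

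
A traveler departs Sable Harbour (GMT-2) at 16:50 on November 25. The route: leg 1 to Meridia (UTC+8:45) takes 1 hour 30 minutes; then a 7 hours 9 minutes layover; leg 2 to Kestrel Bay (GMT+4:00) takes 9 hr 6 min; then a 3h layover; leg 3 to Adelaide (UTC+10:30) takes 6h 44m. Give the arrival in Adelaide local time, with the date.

Convert departure to UTC: 16:50 + 2:00 = 18:50 UTC on Nov 25.
Add 1 hour and 30 minutes leg 1 → 20:20 UTC.
Add 7 hours and 9 minutes layover in Meridia → 03:29 UTC (Nov 26).
Add 9 hours 6 minutes leg 2 → 12:35 UTC.
Add 3 hours layover in Kestrel Bay → 15:35 UTC.
Add 6 hours 44 minutes leg 3 → 22:19 UTC.
Adelaide is UTC+10:30, so local arrival = 22:19 + 10:30 = 08:49 on Nov 27.

08:49 on Nov 27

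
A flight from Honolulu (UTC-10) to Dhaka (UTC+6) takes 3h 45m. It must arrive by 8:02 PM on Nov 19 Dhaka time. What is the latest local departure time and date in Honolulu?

Target arrival in UTC: 8:02 PM − 6:00 = 2:02 PM on Nov 19.
Subtract 3 hours and 45 minutes → departure 10:17 AM UTC on Nov 19.
Honolulu is UTC−10:00: 10:17 AM − 10:00 = 12:17 AM on Nov 19.

12:17 AM on Nov 19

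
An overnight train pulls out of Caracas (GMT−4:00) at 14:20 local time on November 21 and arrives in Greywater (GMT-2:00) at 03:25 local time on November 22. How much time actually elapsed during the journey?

11 hours 5 minutes

Departure in UTC: 14:20 + 4:00 = 18:20 on Nov 21.
Arrival in UTC: 03:25 + 2:00 = 05:25 on Nov 22.
Elapsed = 05:25 − 18:20 (+1 day) = 11 hours 5 minutes.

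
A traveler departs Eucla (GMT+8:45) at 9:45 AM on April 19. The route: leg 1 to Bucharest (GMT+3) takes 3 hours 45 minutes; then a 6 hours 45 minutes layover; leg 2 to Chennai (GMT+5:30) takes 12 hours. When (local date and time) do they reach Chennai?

Convert departure to UTC: 9:45 AM − 8:45 = 1:00 AM UTC on Apr 19.
Add 3 hours 45 minutes leg 1 → 4:45 AM UTC.
Add 6 hours and 45 minutes layover in Bucharest → 11:30 AM UTC.
Add 12 hours leg 2 → 11:30 PM UTC.
Chennai is UTC+5:30, so local arrival = 11:30 PM + 5:30 = 5:00 AM on Apr 20.

5:00 AM on April 20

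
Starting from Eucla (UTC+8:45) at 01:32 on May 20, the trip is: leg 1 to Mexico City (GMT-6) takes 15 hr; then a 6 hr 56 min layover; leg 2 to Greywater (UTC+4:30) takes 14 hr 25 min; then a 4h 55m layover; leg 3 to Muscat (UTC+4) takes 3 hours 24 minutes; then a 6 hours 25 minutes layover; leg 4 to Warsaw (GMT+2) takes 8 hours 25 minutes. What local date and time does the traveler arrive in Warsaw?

06:17 on May 22

Convert departure to UTC: 01:32 − 8:45 = 16:47 UTC on May 19.
Add 15 hours leg 1 → 07:47 UTC (May 20).
Add 6 hours 56 minutes layover in Mexico City → 14:43 UTC.
Add 14 hours and 25 minutes leg 2 → 05:08 UTC (May 21).
Add 4 hours 55 minutes layover in Greywater → 10:03 UTC.
Add 3 hours and 24 minutes leg 3 → 13:27 UTC.
Add 6 hours and 25 minutes layover in Muscat → 19:52 UTC.
Add 8 hours 25 minutes leg 4 → 04:17 UTC (May 22).
Warsaw is UTC+2:00, so local arrival = 04:17 + 2:00 = 06:17 on May 22.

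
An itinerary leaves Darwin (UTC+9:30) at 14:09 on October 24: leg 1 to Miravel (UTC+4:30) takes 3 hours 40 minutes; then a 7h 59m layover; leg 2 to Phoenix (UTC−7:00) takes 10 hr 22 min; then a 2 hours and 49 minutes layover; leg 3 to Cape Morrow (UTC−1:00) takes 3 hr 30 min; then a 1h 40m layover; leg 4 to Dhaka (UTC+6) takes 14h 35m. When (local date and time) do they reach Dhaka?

07:14 on Oct 26

Convert departure to UTC: 14:09 − 9:30 = 04:39 UTC on Oct 24.
Add 3 hours and 40 minutes leg 1 → 08:19 UTC.
Add 7 hours and 59 minutes layover in Miravel → 16:18 UTC.
Add 10 hours and 22 minutes leg 2 → 02:40 UTC (Oct 25).
Add 2 hours 49 minutes layover in Phoenix → 05:29 UTC.
Add 3 hours 30 minutes leg 3 → 08:59 UTC.
Add 1 hour and 40 minutes layover in Cape Morrow → 10:39 UTC.
Add 14 hours and 35 minutes leg 4 → 01:14 UTC (Oct 26).
Dhaka is UTC+6:00, so local arrival = 01:14 + 6:00 = 07:14 on Oct 26.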